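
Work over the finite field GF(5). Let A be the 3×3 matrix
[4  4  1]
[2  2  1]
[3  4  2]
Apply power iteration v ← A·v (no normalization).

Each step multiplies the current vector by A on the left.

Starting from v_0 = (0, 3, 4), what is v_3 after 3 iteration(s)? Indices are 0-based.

v_0 = (0, 3, 4).
v_1 = A·v_0 = (1, 0, 0).
v_2 = A·v_1 = (4, 2, 3).
v_3 = A·v_2 = (2, 0, 1).

v_3 = (2, 0, 1)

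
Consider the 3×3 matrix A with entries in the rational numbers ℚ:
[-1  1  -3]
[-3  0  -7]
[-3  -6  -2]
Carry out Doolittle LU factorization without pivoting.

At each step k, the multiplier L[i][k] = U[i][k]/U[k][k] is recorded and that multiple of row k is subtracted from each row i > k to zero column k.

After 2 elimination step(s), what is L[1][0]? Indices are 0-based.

L[1][0] = 3

[col 0] pivot -1
  R1 -= 3*R0 → (0, -3, 2)  (L[1][0] := 3)
  R2 -= 3*R0 → (0, -9, 7)  (L[2][0] := 3)
[col 1] pivot -3
  R2 -= 3*R1 → (0, 0, 1)  (L[2][1] := 3)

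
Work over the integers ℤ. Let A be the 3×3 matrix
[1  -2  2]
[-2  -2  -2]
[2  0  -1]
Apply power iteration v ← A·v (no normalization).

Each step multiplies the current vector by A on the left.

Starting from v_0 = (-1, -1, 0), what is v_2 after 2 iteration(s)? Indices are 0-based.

v_0 = (-1, -1, 0).
v_1 = A·v_0 = (1, 4, -2).
v_2 = A·v_1 = (-11, -6, 4).

v_2 = (-11, -6, 4)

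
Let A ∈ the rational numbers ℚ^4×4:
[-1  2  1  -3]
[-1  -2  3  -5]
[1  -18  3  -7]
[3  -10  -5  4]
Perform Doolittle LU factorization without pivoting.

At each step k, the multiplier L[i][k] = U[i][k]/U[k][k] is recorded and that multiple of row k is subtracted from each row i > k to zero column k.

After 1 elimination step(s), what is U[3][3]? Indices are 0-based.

U[3][3] = -5

[col 0] pivot -1
  R1 -= 1*R0 → (0, -4, 2, -2)  (L[1][0] := 1)
  R2 -= -1*R0 → (0, -16, 4, -10)  (L[2][0] := -1)
  R3 -= -3*R0 → (0, -4, -2, -5)  (L[3][0] := -3)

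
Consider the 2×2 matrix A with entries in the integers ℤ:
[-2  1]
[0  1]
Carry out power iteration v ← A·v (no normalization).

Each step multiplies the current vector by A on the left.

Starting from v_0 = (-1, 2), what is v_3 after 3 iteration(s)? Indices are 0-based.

v_0 = (-1, 2).
v_1 = A·v_0 = (4, 2).
v_2 = A·v_1 = (-6, 2).
v_3 = A·v_2 = (14, 2).

v_3 = (14, 2)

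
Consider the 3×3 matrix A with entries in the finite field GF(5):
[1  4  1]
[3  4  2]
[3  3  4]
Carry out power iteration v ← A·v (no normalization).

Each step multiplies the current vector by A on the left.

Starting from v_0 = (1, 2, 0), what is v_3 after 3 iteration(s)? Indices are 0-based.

v_3 = (4, 4, 2)

v_0 = (1, 2, 0).
v_1 = A·v_0 = (4, 1, 4).
v_2 = A·v_1 = (2, 4, 1).
v_3 = A·v_2 = (4, 4, 2).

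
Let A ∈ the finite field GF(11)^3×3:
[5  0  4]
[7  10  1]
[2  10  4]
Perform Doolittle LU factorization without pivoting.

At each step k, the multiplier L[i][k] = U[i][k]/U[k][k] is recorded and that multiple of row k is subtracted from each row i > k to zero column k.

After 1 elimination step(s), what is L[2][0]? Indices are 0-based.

k=0: U[0][0]=5
  eliminate (1,0): mult=8, new row 1: (0, 10, 2); set L[1][0]=8
  eliminate (2,0): mult=7, new row 2: (0, 10, 9); set L[2][0]=7

L[2][0] = 7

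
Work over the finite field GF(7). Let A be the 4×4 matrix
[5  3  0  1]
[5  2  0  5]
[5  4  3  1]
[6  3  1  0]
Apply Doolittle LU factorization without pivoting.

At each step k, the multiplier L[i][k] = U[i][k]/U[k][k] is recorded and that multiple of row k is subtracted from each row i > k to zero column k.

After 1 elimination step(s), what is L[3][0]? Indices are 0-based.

Step 1: pivot at (0,0) is 5.
  row1 ← row1 − (1)·row0  ⇒  L[1][0]=1, U row1=(0, 6, 0, 4)
  row2 ← row2 − (1)·row0  ⇒  L[2][0]=1, U row2=(0, 1, 3, 0)
  row3 ← row3 − (4)·row0  ⇒  L[3][0]=4, U row3=(0, 5, 1, 3)

L[3][0] = 4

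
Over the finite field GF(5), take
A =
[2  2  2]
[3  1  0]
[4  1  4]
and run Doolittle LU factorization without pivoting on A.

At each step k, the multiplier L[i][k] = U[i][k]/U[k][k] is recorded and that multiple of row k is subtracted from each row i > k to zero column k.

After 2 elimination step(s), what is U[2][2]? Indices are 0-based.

[col 0] pivot 2
  R1 -= 4*R0 → (0, 3, 2)  (L[1][0] := 4)
  R2 -= 2*R0 → (0, 2, 0)  (L[2][0] := 2)
[col 1] pivot 3
  R2 -= 4*R1 → (0, 0, 2)  (L[2][1] := 4)

U[2][2] = 2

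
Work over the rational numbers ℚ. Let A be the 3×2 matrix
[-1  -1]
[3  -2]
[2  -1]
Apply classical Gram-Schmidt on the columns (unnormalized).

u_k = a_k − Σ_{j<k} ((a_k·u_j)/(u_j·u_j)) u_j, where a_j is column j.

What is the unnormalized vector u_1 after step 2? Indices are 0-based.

u_1 = (-3/2, -1/2, 0)

Step 1: u_0 = a_0 = (-1, 3, 2).
Step 2: u_1 = a_1 − (-1/2)·u_0 = (-3/2, -1/2, 0).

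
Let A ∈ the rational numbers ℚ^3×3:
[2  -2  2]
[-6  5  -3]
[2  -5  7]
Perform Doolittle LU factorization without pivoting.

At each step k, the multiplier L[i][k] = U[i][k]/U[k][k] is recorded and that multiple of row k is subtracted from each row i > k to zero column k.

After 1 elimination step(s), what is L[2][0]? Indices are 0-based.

[col 0] pivot 2
  R1 -= -3*R0 → (0, -1, 3)  (L[1][0] := -3)
  R2 -= 1*R0 → (0, -3, 5)  (L[2][0] := 1)

L[2][0] = 1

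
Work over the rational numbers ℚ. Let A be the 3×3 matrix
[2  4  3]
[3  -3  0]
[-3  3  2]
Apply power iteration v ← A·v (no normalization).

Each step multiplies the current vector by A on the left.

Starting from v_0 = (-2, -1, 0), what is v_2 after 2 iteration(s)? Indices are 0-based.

v_2 = (-19, -15, 21)

v_0 = (-2, -1, 0).
v_1 = A·v_0 = (-8, -3, 3).
v_2 = A·v_1 = (-19, -15, 21).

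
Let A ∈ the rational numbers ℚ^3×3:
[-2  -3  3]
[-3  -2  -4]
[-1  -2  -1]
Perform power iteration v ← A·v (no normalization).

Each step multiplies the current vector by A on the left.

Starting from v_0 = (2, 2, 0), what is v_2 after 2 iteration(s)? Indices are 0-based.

v_0 = (2, 2, 0).
v_1 = A·v_0 = (-10, -10, -6).
v_2 = A·v_1 = (32, 74, 36).

v_2 = (32, 74, 36)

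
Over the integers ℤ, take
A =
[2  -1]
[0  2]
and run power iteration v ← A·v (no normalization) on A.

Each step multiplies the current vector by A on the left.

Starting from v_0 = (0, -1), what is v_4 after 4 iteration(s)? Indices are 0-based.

v_0 = (0, -1).
v_1 = A·v_0 = (1, -2).
v_2 = A·v_1 = (4, -4).
v_3 = A·v_2 = (12, -8).
v_4 = A·v_3 = (32, -16).

v_4 = (32, -16)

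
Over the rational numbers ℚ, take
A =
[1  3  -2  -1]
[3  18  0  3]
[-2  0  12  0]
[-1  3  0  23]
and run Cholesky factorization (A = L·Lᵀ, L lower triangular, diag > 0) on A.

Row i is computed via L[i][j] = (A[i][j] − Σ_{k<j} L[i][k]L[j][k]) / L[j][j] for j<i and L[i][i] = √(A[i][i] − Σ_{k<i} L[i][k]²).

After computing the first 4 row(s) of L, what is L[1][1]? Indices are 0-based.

Step 1: L[0][0] = √(1) = 1.
  L[1][0] = (3) / L[0][0] = 3.
Step 2: L[1][1] = √(9) = 3.
  L[2][0] = (-2) / L[0][0] = -2.
  L[2][1] = (6) / L[1][1] = 2.
Step 3: L[2][2] = √(4) = 2.
  L[3][0] = (-1) / L[0][0] = -1.
  L[3][1] = (6) / L[1][1] = 2.
  L[3][2] = (-6) / L[2][2] = -3.
Step 4: L[3][3] = √(9) = 3.

L[1][1] = 3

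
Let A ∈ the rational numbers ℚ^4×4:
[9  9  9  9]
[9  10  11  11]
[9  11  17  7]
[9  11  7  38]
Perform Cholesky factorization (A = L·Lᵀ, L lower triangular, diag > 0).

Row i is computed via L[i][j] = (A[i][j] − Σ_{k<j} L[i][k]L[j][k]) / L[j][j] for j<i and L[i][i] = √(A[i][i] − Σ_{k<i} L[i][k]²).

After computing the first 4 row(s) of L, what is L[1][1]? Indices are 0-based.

Step 1: L[0][0] = √(9) = 3.
  L[1][0] = (9) / L[0][0] = 3.
Step 2: L[1][1] = √(1) = 1.
  L[2][0] = (9) / L[0][0] = 3.
  L[2][1] = (2) / L[1][1] = 2.
Step 3: L[2][2] = √(4) = 2.
  L[3][0] = (9) / L[0][0] = 3.
  L[3][1] = (2) / L[1][1] = 2.
  L[3][2] = (-6) / L[2][2] = -3.
Step 4: L[3][3] = √(16) = 4.

L[1][1] = 1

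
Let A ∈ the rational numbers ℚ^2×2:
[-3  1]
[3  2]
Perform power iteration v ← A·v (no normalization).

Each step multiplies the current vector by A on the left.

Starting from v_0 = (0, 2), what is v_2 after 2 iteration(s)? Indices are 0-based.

v_0 = (0, 2).
v_1 = A·v_0 = (2, 4).
v_2 = A·v_1 = (-2, 14).

v_2 = (-2, 14)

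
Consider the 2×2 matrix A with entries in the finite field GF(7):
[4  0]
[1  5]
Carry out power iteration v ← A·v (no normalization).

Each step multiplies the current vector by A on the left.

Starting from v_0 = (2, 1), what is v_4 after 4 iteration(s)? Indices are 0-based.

v_0 = (2, 1).
v_1 = A·v_0 = (1, 0).
v_2 = A·v_1 = (4, 1).
v_3 = A·v_2 = (2, 2).
v_4 = A·v_3 = (1, 5).

v_4 = (1, 5)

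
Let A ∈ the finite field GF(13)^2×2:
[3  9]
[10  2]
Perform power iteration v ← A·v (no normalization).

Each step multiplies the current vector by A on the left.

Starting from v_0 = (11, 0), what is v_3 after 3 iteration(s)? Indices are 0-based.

v_0 = (11, 0).
v_1 = A·v_0 = (7, 6).
v_2 = A·v_1 = (10, 4).
v_3 = A·v_2 = (1, 4).

v_3 = (1, 4)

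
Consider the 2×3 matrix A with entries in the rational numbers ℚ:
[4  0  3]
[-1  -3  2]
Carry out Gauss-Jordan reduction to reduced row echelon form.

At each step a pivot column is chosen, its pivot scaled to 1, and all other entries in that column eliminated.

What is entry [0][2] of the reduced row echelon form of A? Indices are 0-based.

M[0][2] = 3/4

[1] R0 /= 4  ⇒  (1, 0, 3/4)
     R1 -= -1·R0  ⇒  (0, -3, 11/4)
[2] R1 /= -3  ⇒  (0, 1, -11/12)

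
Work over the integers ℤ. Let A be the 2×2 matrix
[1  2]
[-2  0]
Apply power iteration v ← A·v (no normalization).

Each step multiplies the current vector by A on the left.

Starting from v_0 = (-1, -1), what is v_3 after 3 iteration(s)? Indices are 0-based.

v_3 = (13, -2)

v_0 = (-1, -1).
v_1 = A·v_0 = (-3, 2).
v_2 = A·v_1 = (1, 6).
v_3 = A·v_2 = (13, -2).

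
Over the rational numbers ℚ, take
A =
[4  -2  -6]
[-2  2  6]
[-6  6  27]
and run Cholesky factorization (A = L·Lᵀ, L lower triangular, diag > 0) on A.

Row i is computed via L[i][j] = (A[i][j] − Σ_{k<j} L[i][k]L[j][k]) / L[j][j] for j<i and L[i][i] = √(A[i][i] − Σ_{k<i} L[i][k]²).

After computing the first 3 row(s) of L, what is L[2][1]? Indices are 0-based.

Step 1: L[0][0] = √(4) = 2.
  L[1][0] = (-2) / L[0][0] = -1.
Step 2: L[1][1] = √(1) = 1.
  L[2][0] = (-6) / L[0][0] = -3.
  L[2][1] = (3) / L[1][1] = 3.
Step 3: L[2][2] = √(9) = 3.

L[2][1] = 3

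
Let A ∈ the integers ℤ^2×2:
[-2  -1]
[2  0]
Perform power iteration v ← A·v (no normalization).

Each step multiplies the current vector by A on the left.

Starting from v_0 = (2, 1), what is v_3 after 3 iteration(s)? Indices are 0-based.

v_0 = (2, 1).
v_1 = A·v_0 = (-5, 4).
v_2 = A·v_1 = (6, -10).
v_3 = A·v_2 = (-2, 12).

v_3 = (-2, 12)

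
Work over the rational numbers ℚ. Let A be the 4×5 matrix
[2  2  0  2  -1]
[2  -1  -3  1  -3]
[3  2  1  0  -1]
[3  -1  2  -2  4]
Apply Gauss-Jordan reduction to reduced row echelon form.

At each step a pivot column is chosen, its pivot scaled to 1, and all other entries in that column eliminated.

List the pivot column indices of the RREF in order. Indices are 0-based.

pivot columns: 0, 1, 2, 3

step 1: normalize row 0 (÷2) = (1, 1, 0, 1, -1/2)
  row 1: subtract 2×row0 = (0, -3, -3, -1, -2)
  row 2: subtract 3×row0 = (0, -1, 1, -3, 1/2)
  row 3: subtract 3×row0 = (0, -4, 2, -5, 11/2)
step 2: normalize row 1 (÷-3) = (0, 1, 1, 1/3, 2/3)
  row 0: subtract 1×row1 = (1, 0, -1, 2/3, -7/6)
  row 2: subtract -1×row1 = (0, 0, 2, -8/3, 7/6)
  row 3: subtract -4×row1 = (0, 0, 6, -11/3, 49/6)
step 3: normalize row 2 (÷2) = (0, 0, 1, -4/3, 7/12)
  row 0: subtract -1×row2 = (1, 0, 0, -2/3, -7/12)
  row 1: subtract 1×row2 = (0, 1, 0, 5/3, 1/12)
  row 3: subtract 6×row2 = (0, 0, 0, 13/3, 14/3)
step 4: normalize row 3 (÷13/3) = (0, 0, 0, 1, 14/13)
  row 0: subtract -2/3×row3 = (1, 0, 0, 0, 7/52)
  row 1: subtract 5/3×row3 = (0, 1, 0, 0, -89/52)
  row 2: subtract -4/3×row3 = (0, 0, 1, 0, 105/52)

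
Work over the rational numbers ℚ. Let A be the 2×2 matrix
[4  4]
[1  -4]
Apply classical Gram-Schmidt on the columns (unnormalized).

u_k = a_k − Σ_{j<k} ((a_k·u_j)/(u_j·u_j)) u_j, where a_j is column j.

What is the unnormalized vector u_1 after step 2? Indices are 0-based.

u_1 = (20/17, -80/17)

Step 1: u_0 = a_0 = (4, 1).
Step 2: u_1 = a_1 − (12/17)·u_0 = (20/17, -80/17).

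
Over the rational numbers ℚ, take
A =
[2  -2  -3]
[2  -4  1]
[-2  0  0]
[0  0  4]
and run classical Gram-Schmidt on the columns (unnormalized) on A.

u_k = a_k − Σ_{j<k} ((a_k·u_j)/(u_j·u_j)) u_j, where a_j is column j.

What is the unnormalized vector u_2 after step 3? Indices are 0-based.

Step 1: u_0 = a_0 = (2, 2, -2, 0).
Step 2: u_1 = a_1 − (-1)·u_0 = (0, -2, -2, 0).
Step 3: u_2 = a_2 − (-1/3)·u_0 − (-1/4)·u_1 = (-7/3, 7/6, -7/6, 4).

u_2 = (-7/3, 7/6, -7/6, 4)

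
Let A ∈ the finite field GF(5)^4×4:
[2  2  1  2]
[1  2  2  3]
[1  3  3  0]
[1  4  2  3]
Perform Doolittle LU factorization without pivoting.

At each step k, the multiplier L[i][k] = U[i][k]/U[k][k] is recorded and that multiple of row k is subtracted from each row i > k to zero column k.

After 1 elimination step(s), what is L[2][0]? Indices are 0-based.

L[2][0] = 3

k=0: U[0][0]=2
  eliminate (1,0): mult=3, new row 1: (0, 1, 4, 2); set L[1][0]=3
  eliminate (2,0): mult=3, new row 2: (0, 2, 0, 4); set L[2][0]=3
  eliminate (3,0): mult=3, new row 3: (0, 3, 4, 2); set L[3][0]=3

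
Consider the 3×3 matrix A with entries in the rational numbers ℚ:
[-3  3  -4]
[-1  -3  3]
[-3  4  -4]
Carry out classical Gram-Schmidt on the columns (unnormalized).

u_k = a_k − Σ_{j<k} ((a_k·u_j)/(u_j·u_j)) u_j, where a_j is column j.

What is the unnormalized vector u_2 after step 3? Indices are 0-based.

Step 1: u_0 = a_0 = (-3, -1, -3).
Step 2: u_1 = a_1 − (-18/19)·u_0 = (3/19, -75/19, 22/19).
Step 3: u_2 = a_2 − (21/19)·u_0 − (-325/322)·u_1 = (-169/322, 39/322, 78/161).

u_2 = (-169/322, 39/322, 78/161)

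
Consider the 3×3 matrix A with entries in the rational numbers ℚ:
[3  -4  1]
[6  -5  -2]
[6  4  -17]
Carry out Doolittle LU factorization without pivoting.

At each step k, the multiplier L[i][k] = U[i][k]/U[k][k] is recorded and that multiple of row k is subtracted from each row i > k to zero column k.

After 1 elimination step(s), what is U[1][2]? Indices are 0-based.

U[1][2] = -4

k=0: U[0][0]=3
  eliminate (1,0): mult=2, new row 1: (0, 3, -4); set L[1][0]=2
  eliminate (2,0): mult=2, new row 2: (0, 12, -19); set L[2][0]=2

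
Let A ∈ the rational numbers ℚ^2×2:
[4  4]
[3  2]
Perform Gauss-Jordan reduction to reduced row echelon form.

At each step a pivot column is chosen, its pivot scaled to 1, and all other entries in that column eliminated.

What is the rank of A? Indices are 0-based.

[1] R0 /= 4  ⇒  (1, 1)
     R1 -= 3·R0  ⇒  (0, -1)
[2] R1 /= -1  ⇒  (0, 1)
     R0 -= 1·R1  ⇒  (1, 0)

rank = 2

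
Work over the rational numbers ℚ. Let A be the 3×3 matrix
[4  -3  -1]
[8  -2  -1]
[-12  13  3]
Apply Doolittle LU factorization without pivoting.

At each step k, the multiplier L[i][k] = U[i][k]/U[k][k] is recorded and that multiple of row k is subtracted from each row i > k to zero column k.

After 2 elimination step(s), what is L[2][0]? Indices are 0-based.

L[2][0] = -3

k=0: U[0][0]=4
  eliminate (1,0): mult=2, new row 1: (0, 4, 1); set L[1][0]=2
  eliminate (2,0): mult=-3, new row 2: (0, 4, 0); set L[2][0]=-3
k=1: U[1][1]=4
  eliminate (2,1): mult=1, new row 2: (0, 0, -1); set L[2][1]=1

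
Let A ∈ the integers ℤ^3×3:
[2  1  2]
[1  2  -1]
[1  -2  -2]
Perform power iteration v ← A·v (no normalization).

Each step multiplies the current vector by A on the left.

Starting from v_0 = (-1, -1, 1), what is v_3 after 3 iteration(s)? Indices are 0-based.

v_3 = (-6, -33, -10)

v_0 = (-1, -1, 1).
v_1 = A·v_0 = (-1, -4, -1).
v_2 = A·v_1 = (-8, -8, 9).
v_3 = A·v_2 = (-6, -33, -10).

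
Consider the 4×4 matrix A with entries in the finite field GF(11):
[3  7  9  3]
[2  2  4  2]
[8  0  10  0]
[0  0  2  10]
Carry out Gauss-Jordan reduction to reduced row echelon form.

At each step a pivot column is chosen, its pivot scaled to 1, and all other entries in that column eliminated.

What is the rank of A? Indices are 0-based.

step 1: normalize row 0 (÷3) = (1, 6, 3, 1)
  row 1: subtract 2×row0 = (0, 1, 9, 0)
  row 2: subtract 8×row0 = (0, 7, 8, 3)
step 2: normalize row 1 (÷1) = (0, 1, 9, 0)
  row 0: subtract 6×row1 = (1, 0, 4, 1)
  row 2: subtract 7×row1 = (0, 0, 0, 3)
step 3: exchange rows 2,3
step 3: normalize row 2 (÷2) = (0, 0, 1, 5)
  row 0: subtract 4×row2 = (1, 0, 0, 3)
  row 1: subtract 9×row2 = (0, 1, 0, 10)
step 4: normalize row 3 (÷3) = (0, 0, 0, 1)
  row 0: subtract 3×row3 = (1, 0, 0, 0)
  row 1: subtract 10×row3 = (0, 1, 0, 0)
  row 2: subtract 5×row3 = (0, 0, 1, 0)

rank = 4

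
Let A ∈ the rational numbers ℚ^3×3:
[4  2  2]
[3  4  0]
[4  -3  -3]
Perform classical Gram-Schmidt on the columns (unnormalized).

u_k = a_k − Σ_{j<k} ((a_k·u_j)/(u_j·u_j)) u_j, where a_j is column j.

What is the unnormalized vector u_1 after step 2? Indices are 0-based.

Step 1: u_0 = a_0 = (4, 3, 4).
Step 2: u_1 = a_1 − (8/41)·u_0 = (50/41, 140/41, -155/41).

u_1 = (50/41, 140/41, -155/41)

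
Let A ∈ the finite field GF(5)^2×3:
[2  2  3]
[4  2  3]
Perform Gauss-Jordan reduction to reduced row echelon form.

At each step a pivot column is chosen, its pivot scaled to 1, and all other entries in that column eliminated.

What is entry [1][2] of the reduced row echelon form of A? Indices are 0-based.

M[1][2] = 4

step 1: normalize row 0 (÷2) = (1, 1, 4)
  row 1: subtract 4×row0 = (0, 3, 2)
step 2: normalize row 1 (÷3) = (0, 1, 4)
  row 0: subtract 1×row1 = (1, 0, 0)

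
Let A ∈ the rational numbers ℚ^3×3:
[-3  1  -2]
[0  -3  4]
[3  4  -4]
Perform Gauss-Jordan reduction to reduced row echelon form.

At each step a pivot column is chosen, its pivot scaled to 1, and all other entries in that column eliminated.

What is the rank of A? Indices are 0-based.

rank = 3

step 1: normalize row 0 (÷-3) = (1, -1/3, 2/3)
  row 2: subtract 3×row0 = (0, 5, -6)
step 2: normalize row 1 (÷-3) = (0, 1, -4/3)
  row 0: subtract -1/3×row1 = (1, 0, 2/9)
  row 2: subtract 5×row1 = (0, 0, 2/3)
step 3: normalize row 2 (÷2/3) = (0, 0, 1)
  row 0: subtract 2/9×row2 = (1, 0, 0)
  row 1: subtract -4/3×row2 = (0, 1, 0)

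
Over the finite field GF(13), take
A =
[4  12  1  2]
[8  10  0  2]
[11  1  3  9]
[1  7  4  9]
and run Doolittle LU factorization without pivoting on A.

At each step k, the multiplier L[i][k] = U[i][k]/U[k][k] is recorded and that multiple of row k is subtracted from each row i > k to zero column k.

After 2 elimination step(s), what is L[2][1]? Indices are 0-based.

L[2][1] = 6

[col 0] pivot 4
  R1 -= 2*R0 → (0, 12, 11, 11)  (L[1][0] := 2)
  R2 -= 6*R0 → (0, 7, 10, 10)  (L[2][0] := 6)
  R3 -= 10*R0 → (0, 4, 7, 2)  (L[3][0] := 10)
[col 1] pivot 12
  R2 -= 6*R1 → (0, 0, 9, 9)  (L[2][1] := 6)
  R3 -= 9*R1 → (0, 0, 12, 7)  (L[3][1] := 9)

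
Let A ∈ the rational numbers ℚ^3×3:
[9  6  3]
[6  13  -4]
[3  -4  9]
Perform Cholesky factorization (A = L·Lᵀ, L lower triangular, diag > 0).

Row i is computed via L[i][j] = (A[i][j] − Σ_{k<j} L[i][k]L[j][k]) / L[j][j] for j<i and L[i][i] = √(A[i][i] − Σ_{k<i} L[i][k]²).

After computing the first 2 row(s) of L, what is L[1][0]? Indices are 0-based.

Step 1: L[0][0] = √(9) = 3.
  L[1][0] = (6) / L[0][0] = 2.
Step 2: L[1][1] = √(9) = 3.

L[1][0] = 2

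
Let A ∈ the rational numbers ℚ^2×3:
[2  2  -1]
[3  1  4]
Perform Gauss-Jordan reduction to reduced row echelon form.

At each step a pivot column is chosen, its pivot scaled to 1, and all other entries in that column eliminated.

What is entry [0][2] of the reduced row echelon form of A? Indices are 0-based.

M[0][2] = 9/4

pivot(0,0)=2: scale R0 → (1, 1, -1/2)
  clear (1,0): R1 −= (3)R0 → (0, -2, 11/2)
pivot(1,1)=-2: scale R1 → (0, 1, -11/4)
  clear (0,1): R0 −= (1)R1 → (1, 0, 9/4)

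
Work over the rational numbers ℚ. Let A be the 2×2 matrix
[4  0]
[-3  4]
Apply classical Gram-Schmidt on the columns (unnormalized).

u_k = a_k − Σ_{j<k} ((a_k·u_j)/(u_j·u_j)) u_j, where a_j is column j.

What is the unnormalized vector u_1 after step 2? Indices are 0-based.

Step 1: u_0 = a_0 = (4, -3).
Step 2: u_1 = a_1 − (-12/25)·u_0 = (48/25, 64/25).

u_1 = (48/25, 64/25)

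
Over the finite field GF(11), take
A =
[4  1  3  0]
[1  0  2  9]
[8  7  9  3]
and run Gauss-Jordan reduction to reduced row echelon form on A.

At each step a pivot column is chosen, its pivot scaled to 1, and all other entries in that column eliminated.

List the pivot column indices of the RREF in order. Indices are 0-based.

pivot(0,0)=4: scale R0 → (1, 3, 9, 0)
  clear (1,0): R1 −= (1)R0 → (0, 8, 4, 9)
  clear (2,0): R2 −= (8)R0 → (0, 5, 3, 3)
pivot(1,1)=8: scale R1 → (0, 1, 6, 8)
  clear (0,1): R0 −= (3)R1 → (1, 0, 2, 9)
  clear (2,1): R2 −= (5)R1 → (0, 0, 6, 7)
pivot(2,2)=6: scale R2 → (0, 0, 1, 3)
  clear (0,2): R0 −= (2)R2 → (1, 0, 0, 3)
  clear (1,2): R1 −= (6)R2 → (0, 1, 0, 1)

pivot columns: 0, 1, 2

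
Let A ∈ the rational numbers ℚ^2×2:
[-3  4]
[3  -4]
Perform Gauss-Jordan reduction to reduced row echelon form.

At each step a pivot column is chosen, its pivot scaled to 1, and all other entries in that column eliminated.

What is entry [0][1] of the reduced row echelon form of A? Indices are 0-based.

M[0][1] = -4/3

pivot(0,0)=-3: scale R0 → (1, -4/3)
  clear (1,0): R1 −= (3)R0 → (0, 0)
col 1: no nonzero at/below row 1; advance.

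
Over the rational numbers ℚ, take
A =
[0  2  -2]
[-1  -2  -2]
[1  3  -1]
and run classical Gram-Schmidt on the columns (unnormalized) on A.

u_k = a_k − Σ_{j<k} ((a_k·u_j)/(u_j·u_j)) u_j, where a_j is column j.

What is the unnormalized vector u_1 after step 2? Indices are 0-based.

u_1 = (2, 1/2, 1/2)

Step 1: u_0 = a_0 = (0, -1, 1).
Step 2: u_1 = a_1 − (5/2)·u_0 = (2, 1/2, 1/2).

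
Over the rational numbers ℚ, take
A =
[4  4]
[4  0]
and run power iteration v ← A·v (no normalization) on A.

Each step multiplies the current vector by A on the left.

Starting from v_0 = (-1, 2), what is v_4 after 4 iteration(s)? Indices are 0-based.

v_0 = (-1, 2).
v_1 = A·v_0 = (4, -4).
v_2 = A·v_1 = (0, 16).
v_3 = A·v_2 = (64, 0).
v_4 = A·v_3 = (256, 256).

v_4 = (256, 256)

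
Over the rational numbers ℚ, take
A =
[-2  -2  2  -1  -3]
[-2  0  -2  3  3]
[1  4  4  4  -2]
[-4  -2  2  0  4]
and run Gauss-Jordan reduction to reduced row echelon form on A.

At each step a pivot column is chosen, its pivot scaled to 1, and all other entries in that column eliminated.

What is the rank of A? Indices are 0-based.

rank = 4

[1] R0 /= -2  ⇒  (1, 1, -1, 1/2, 3/2)
     R1 -= -2·R0  ⇒  (0, 2, -4, 4, 6)
     R2 -= 1·R0  ⇒  (0, 3, 5, 7/2, -7/2)
     R3 -= -4·R0  ⇒  (0, 2, -2, 2, 10)
[2] R1 /= 2  ⇒  (0, 1, -2, 2, 3)
     R0 -= 1·R1  ⇒  (1, 0, 1, -3/2, -3/2)
     R2 -= 3·R1  ⇒  (0, 0, 11, -5/2, -25/2)
     R3 -= 2·R1  ⇒  (0, 0, 2, -2, 4)
[3] R2 /= 11  ⇒  (0, 0, 1, -5/22, -25/22)
     R0 -= 1·R2  ⇒  (1, 0, 0, -14/11, -4/11)
     R1 -= -2·R2  ⇒  (0, 1, 0, 17/11, 8/11)
     R3 -= 2·R2  ⇒  (0, 0, 0, -17/11, 69/11)
[4] R3 /= -17/11  ⇒  (0, 0, 0, 1, -69/17)
     R0 -= -14/11·R3  ⇒  (1, 0, 0, 0, -94/17)
     R1 -= 17/11·R3  ⇒  (0, 1, 0, 0, 7)
     R2 -= -5/22·R3  ⇒  (0, 0, 1, 0, -35/17)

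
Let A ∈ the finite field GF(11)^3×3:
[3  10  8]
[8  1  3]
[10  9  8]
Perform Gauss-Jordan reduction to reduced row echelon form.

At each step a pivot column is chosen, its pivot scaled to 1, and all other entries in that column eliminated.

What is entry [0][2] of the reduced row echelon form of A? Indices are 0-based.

M[0][2] = 9

[1] R0 /= 3  ⇒  (1, 7, 10)
     R1 -= 8·R0  ⇒  (0, 0, 0)
     R2 -= 10·R0  ⇒  (0, 5, 7)
[2] R1 <-> R2
[2] R1 /= 5  ⇒  (0, 1, 8)
     R0 -= 7·R1  ⇒  (1, 0, 9)
column 2 empty below row 2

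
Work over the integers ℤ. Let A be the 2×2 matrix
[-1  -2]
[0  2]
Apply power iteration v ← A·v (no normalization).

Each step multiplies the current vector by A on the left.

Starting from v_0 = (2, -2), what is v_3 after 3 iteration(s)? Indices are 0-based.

v_0 = (2, -2).
v_1 = A·v_0 = (2, -4).
v_2 = A·v_1 = (6, -8).
v_3 = A·v_2 = (10, -16).

v_3 = (10, -16)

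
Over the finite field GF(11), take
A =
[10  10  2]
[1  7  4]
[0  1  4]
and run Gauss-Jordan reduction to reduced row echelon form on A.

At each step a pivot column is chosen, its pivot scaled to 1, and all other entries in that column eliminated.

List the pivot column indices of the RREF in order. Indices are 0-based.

pivot columns: 0, 1, 2

[1] R0 /= 10  ⇒  (1, 1, 9)
     R1 -= 1·R0  ⇒  (0, 6, 6)
[2] R1 /= 6  ⇒  (0, 1, 1)
     R0 -= 1·R1  ⇒  (1, 0, 8)
     R2 -= 1·R1  ⇒  (0, 0, 3)
[3] R2 /= 3  ⇒  (0, 0, 1)
     R0 -= 8·R2  ⇒  (1, 0, 0)
     R1 -= 1·R2  ⇒  (0, 1, 0)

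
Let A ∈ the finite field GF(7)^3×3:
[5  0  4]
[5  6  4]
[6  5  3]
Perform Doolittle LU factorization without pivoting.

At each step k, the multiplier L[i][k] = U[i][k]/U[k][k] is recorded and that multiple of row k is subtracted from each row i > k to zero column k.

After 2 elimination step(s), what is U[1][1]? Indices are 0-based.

U[1][1] = 6

k=0: U[0][0]=5
  eliminate (1,0): mult=1, new row 1: (0, 6, 0); set L[1][0]=1
  eliminate (2,0): mult=4, new row 2: (0, 5, 1); set L[2][0]=4
k=1: U[1][1]=6
  eliminate (2,1): mult=2, new row 2: (0, 0, 1); set L[2][1]=2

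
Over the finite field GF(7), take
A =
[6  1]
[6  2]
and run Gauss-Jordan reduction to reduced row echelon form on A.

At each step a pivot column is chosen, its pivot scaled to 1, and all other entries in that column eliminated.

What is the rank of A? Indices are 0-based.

rank = 2

[1] R0 /= 6  ⇒  (1, 6)
     R1 -= 6·R0  ⇒  (0, 1)
[2] R1 /= 1  ⇒  (0, 1)
     R0 -= 6·R1  ⇒  (1, 0)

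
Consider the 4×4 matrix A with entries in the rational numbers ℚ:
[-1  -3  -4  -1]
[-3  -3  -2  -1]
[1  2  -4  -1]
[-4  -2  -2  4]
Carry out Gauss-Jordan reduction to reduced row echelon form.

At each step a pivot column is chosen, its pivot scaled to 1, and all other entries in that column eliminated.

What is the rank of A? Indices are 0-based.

[1] R0 /= -1  ⇒  (1, 3, 4, 1)
     R1 -= -3·R0  ⇒  (0, 6, 10, 2)
     R2 -= 1·R0  ⇒  (0, -1, -8, -2)
     R3 -= -4·R0  ⇒  (0, 10, 14, 8)
[2] R1 /= 6  ⇒  (0, 1, 5/3, 1/3)
     R0 -= 3·R1  ⇒  (1, 0, -1, 0)
     R2 -= -1·R1  ⇒  (0, 0, -19/3, -5/3)
     R3 -= 10·R1  ⇒  (0, 0, -8/3, 14/3)
[3] R2 /= -19/3  ⇒  (0, 0, 1, 5/19)
     R0 -= -1·R2  ⇒  (1, 0, 0, 5/19)
     R1 -= 5/3·R2  ⇒  (0, 1, 0, -2/19)
     R3 -= -8/3·R2  ⇒  (0, 0, 0, 102/19)
[4] R3 /= 102/19  ⇒  (0, 0, 0, 1)
     R0 -= 5/19·R3  ⇒  (1, 0, 0, 0)
     R1 -= -2/19·R3  ⇒  (0, 1, 0, 0)
     R2 -= 5/19·R3  ⇒  (0, 0, 1, 0)

rank = 4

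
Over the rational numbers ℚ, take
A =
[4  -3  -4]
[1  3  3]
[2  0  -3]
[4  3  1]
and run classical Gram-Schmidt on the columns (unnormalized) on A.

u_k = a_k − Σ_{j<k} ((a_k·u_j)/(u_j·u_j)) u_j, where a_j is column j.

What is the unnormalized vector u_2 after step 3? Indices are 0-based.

Step 1: u_0 = a_0 = (4, 1, 2, 4).
Step 2: u_1 = a_1 − (3/37)·u_0 = (-123/37, 108/37, -6/37, 99/37).
Step 3: u_2 = a_2 − (-15/37)·u_0 − (311/330)·u_1 = (83/110, 36/55, -112/55, 1/10).

u_2 = (83/110, 36/55, -112/55, 1/10)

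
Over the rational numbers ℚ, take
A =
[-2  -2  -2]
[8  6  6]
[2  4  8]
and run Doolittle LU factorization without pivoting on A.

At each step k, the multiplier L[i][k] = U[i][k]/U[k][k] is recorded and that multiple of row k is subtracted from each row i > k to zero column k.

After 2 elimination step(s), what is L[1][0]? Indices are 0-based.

[col 0] pivot -2
  R1 -= -4*R0 → (0, -2, -2)  (L[1][0] := -4)
  R2 -= -1*R0 → (0, 2, 6)  (L[2][0] := -1)
[col 1] pivot -2
  R2 -= -1*R1 → (0, 0, 4)  (L[2][1] := -1)

L[1][0] = -4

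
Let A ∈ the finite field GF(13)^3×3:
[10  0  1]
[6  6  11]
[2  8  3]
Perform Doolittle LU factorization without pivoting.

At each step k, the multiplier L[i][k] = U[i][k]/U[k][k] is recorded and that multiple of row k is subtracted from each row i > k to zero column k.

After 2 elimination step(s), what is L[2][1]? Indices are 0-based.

L[2][1] = 10

k=0: U[0][0]=10
  eliminate (1,0): mult=11, new row 1: (0, 6, 0); set L[1][0]=11
  eliminate (2,0): mult=8, new row 2: (0, 8, 8); set L[2][0]=8
k=1: U[1][1]=6
  eliminate (2,1): mult=10, new row 2: (0, 0, 8); set L[2][1]=10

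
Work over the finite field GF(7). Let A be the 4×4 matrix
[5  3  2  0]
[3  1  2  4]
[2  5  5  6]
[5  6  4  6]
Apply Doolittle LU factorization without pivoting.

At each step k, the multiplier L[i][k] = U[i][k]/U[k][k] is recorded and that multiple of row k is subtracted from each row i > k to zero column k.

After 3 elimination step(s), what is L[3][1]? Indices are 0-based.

Step 1: pivot at (0,0) is 5.
  row1 ← row1 − (2)·row0  ⇒  L[1][0]=2, U row1=(0, 2, 5, 4)
  row2 ← row2 − (6)·row0  ⇒  L[2][0]=6, U row2=(0, 1, 0, 6)
  row3 ← row3 − (1)·row0  ⇒  L[3][0]=1, U row3=(0, 3, 2, 6)
Step 2: pivot at (1,1) is 2.
  row2 ← row2 − (4)·row1  ⇒  L[2][1]=4, U row2=(0, 0, 1, 4)
  row3 ← row3 − (5)·row1  ⇒  L[3][1]=5, U row3=(0, 0, 5, 0)
Step 3: pivot at (2,2) is 1.
  row3 ← row3 − (5)·row2  ⇒  L[3][2]=5, U row3=(0, 0, 0, 1)

L[3][1] = 5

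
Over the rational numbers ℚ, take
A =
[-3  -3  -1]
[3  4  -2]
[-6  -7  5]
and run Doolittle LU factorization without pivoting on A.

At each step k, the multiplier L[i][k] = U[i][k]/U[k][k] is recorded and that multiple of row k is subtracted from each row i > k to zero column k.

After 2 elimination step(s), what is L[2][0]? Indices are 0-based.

L[2][0] = 2

Step 1: pivot at (0,0) is -3.
  row1 ← row1 − (-1)·row0  ⇒  L[1][0]=-1, U row1=(0, 1, -3)
  row2 ← row2 − (2)·row0  ⇒  L[2][0]=2, U row2=(0, -1, 7)
Step 2: pivot at (1,1) is 1.
  row2 ← row2 − (-1)·row1  ⇒  L[2][1]=-1, U row2=(0, 0, 4)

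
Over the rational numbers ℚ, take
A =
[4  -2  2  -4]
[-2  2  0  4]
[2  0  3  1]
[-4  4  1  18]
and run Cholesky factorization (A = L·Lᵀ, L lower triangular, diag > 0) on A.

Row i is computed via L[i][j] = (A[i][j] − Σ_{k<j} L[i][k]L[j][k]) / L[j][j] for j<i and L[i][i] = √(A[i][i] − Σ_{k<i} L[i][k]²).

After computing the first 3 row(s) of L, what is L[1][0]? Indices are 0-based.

L[1][0] = -1

Step 1: L[0][0] = √(4) = 2.
  L[1][0] = (-2) / L[0][0] = -1.
Step 2: L[1][1] = √(1) = 1.
  L[2][0] = (2) / L[0][0] = 1.
  L[2][1] = (1) / L[1][1] = 1.
Step 3: L[2][2] = √(1) = 1.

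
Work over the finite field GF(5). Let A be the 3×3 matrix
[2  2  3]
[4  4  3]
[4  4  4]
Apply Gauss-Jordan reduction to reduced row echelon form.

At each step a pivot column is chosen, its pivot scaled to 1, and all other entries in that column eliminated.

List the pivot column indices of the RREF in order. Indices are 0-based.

pivot columns: 0, 2

[1] R0 /= 2  ⇒  (1, 1, 4)
     R1 -= 4·R0  ⇒  (0, 0, 2)
     R2 -= 4·R0  ⇒  (0, 0, 3)
column 1 empty below row 1
[2] R1 /= 2  ⇒  (0, 0, 1)
     R0 -= 4·R1  ⇒  (1, 1, 0)
     R2 -= 3·R1  ⇒  (0, 0, 0)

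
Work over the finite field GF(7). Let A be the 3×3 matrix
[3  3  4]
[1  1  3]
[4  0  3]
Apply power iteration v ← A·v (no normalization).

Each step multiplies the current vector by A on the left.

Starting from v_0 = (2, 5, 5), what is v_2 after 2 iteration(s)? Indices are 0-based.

v_2 = (1, 6, 2)

v_0 = (2, 5, 5).
v_1 = A·v_0 = (6, 1, 2).
v_2 = A·v_1 = (1, 6, 2).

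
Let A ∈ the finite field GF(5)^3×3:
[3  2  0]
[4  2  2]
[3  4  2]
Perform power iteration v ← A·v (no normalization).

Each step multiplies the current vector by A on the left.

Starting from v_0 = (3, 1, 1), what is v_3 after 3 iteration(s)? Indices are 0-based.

v_0 = (3, 1, 1).
v_1 = A·v_0 = (1, 1, 0).
v_2 = A·v_1 = (0, 1, 2).
v_3 = A·v_2 = (2, 1, 3).

v_3 = (2, 1, 3)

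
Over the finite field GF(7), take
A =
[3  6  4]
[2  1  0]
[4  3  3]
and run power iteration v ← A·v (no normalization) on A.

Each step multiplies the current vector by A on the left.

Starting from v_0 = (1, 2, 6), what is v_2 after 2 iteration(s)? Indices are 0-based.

v_0 = (1, 2, 6).
v_1 = A·v_0 = (4, 4, 0).
v_2 = A·v_1 = (1, 5, 0).

v_2 = (1, 5, 0)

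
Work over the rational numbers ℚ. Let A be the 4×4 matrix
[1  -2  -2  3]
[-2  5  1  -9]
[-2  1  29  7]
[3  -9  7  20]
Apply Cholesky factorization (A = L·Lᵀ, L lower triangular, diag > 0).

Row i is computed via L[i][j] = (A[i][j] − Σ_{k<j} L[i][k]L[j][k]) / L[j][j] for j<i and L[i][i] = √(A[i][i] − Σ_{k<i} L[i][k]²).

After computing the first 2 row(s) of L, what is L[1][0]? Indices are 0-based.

L[1][0] = -2

Step 1: L[0][0] = √(1) = 1.
  L[1][0] = (-2) / L[0][0] = -2.
Step 2: L[1][1] = √(1) = 1.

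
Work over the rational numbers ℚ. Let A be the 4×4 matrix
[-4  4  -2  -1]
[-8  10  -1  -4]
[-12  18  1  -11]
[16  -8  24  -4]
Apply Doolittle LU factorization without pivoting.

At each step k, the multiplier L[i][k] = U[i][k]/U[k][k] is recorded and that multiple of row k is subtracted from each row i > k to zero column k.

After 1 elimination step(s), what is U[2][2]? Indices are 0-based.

U[2][2] = 7

k=0: U[0][0]=-4
  eliminate (1,0): mult=2, new row 1: (0, 2, 3, -2); set L[1][0]=2
  eliminate (2,0): mult=3, new row 2: (0, 6, 7, -8); set L[2][0]=3
  eliminate (3,0): mult=-4, new row 3: (0, 8, 16, -8); set L[3][0]=-4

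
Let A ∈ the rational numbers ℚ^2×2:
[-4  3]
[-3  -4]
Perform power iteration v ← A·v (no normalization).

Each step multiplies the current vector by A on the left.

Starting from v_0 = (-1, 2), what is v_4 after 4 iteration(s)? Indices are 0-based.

v_0 = (-1, 2).
v_1 = A·v_0 = (10, -5).
v_2 = A·v_1 = (-55, -10).
v_3 = A·v_2 = (190, 205).
v_4 = A·v_3 = (-145, -1390).

v_4 = (-145, -1390)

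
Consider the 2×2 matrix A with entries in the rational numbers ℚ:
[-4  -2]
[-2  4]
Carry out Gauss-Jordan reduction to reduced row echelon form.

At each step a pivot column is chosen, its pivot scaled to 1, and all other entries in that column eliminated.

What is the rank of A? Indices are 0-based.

rank = 2

pivot(0,0)=-4: scale R0 → (1, 1/2)
  clear (1,0): R1 −= (-2)R0 → (0, 5)
pivot(1,1)=5: scale R1 → (0, 1)
  clear (0,1): R0 −= (1/2)R1 → (1, 0)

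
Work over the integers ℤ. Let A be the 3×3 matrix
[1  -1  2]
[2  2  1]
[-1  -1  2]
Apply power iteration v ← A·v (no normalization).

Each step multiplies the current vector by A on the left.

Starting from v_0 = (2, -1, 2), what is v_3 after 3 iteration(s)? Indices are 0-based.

v_0 = (2, -1, 2).
v_1 = A·v_0 = (7, 4, 3).
v_2 = A·v_1 = (9, 25, -5).
v_3 = A·v_2 = (-26, 63, -44).

v_3 = (-26, 63, -44)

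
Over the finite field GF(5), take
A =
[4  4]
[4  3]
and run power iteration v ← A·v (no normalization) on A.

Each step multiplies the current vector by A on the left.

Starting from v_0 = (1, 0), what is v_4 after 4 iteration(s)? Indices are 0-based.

v_4 = (3, 1)

v_0 = (1, 0).
v_1 = A·v_0 = (4, 4).
v_2 = A·v_1 = (2, 3).
v_3 = A·v_2 = (0, 2).
v_4 = A·v_3 = (3, 1).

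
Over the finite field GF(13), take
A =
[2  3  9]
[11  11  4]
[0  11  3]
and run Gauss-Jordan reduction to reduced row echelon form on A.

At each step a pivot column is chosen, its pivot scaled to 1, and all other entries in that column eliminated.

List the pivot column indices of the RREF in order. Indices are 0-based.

step 1: normalize row 0 (÷2) = (1, 8, 11)
  row 1: subtract 11×row0 = (0, 1, 0)
step 2: normalize row 1 (÷1) = (0, 1, 0)
  row 0: subtract 8×row1 = (1, 0, 11)
  row 2: subtract 11×row1 = (0, 0, 3)
step 3: normalize row 2 (÷3) = (0, 0, 1)
  row 0: subtract 11×row2 = (1, 0, 0)

pivot columns: 0, 1, 2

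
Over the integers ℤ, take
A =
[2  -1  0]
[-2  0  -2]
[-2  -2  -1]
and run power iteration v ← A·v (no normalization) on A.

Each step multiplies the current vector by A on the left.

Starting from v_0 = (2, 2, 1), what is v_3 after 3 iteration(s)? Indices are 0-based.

v_3 = (6, -54, -65)

v_0 = (2, 2, 1).
v_1 = A·v_0 = (2, -6, -9).
v_2 = A·v_1 = (10, 14, 17).
v_3 = A·v_2 = (6, -54, -65).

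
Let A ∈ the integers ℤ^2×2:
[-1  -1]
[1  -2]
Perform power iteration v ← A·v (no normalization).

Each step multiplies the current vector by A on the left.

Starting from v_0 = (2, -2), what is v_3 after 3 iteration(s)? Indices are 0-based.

v_0 = (2, -2).
v_1 = A·v_0 = (0, 6).
v_2 = A·v_1 = (-6, -12).
v_3 = A·v_2 = (18, 18).

v_3 = (18, 18)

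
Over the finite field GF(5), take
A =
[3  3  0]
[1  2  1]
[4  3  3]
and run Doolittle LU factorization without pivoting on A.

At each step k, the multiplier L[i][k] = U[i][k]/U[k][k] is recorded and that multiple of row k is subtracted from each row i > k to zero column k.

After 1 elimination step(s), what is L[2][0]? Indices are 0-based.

[col 0] pivot 3
  R1 -= 2*R0 → (0, 1, 1)  (L[1][0] := 2)
  R2 -= 3*R0 → (0, 4, 3)  (L[2][0] := 3)

L[2][0] = 3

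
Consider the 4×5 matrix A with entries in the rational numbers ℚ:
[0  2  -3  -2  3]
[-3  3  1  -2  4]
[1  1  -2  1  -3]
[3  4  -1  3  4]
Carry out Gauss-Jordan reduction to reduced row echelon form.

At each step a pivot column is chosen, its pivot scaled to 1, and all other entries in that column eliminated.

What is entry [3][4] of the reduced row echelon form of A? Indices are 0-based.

M[3][4] = -274/83

[1] R0 <-> R1
[1] R0 /= -3  ⇒  (1, -1, -1/3, 2/3, -4/3)
     R2 -= 1·R0  ⇒  (0, 2, -5/3, 1/3, -5/3)
     R3 -= 3·R0  ⇒  (0, 7, 0, 1, 8)
[2] R1 /= 2  ⇒  (0, 1, -3/2, -1, 3/2)
     R0 -= -1·R1  ⇒  (1, 0, -11/6, -1/3, 1/6)
     R2 -= 2·R1  ⇒  (0, 0, 4/3, 7/3, -14/3)
     R3 -= 7·R1  ⇒  (0, 0, 21/2, 8, -5/2)
[3] R2 /= 4/3  ⇒  (0, 0, 1, 7/4, -7/2)
     R0 -= -11/6·R2  ⇒  (1, 0, 0, 23/8, -25/4)
     R1 -= -3/2·R2  ⇒  (0, 1, 0, 13/8, -15/4)
     R3 -= 21/2·R2  ⇒  (0, 0, 0, -83/8, 137/4)
[4] R3 /= -83/8  ⇒  (0, 0, 0, 1, -274/83)
     R0 -= 23/8·R3  ⇒  (1, 0, 0, 0, 269/83)
     R1 -= 13/8·R3  ⇒  (0, 1, 0, 0, 134/83)
     R2 -= 7/4·R3  ⇒  (0, 0, 1, 0, 189/83)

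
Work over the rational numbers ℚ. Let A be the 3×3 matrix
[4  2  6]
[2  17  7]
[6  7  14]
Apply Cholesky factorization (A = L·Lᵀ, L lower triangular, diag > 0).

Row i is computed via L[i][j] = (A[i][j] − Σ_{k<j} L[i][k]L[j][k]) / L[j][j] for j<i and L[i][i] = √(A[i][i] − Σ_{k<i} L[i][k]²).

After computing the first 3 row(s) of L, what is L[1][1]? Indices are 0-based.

Step 1: L[0][0] = √(4) = 2.
  L[1][0] = (2) / L[0][0] = 1.
Step 2: L[1][1] = √(16) = 4.
  L[2][0] = (6) / L[0][0] = 3.
  L[2][1] = (4) / L[1][1] = 1.
Step 3: L[2][2] = √(4) = 2.

L[1][1] = 4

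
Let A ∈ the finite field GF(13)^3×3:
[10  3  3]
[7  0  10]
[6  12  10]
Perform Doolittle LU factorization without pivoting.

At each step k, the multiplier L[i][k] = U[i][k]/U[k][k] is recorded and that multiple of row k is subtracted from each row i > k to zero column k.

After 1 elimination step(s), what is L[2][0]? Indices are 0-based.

k=0: U[0][0]=10
  eliminate (1,0): mult=2, new row 1: (0, 7, 4); set L[1][0]=2
  eliminate (2,0): mult=11, new row 2: (0, 5, 3); set L[2][0]=11

L[2][0] = 11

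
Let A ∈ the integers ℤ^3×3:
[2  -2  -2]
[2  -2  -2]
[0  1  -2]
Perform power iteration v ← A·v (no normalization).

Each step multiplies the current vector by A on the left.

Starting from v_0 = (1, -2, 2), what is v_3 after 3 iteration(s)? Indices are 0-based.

v_0 = (1, -2, 2).
v_1 = A·v_0 = (2, 2, -6).
v_2 = A·v_1 = (12, 12, 14).
v_3 = A·v_2 = (-28, -28, -16).

v_3 = (-28, -28, -16)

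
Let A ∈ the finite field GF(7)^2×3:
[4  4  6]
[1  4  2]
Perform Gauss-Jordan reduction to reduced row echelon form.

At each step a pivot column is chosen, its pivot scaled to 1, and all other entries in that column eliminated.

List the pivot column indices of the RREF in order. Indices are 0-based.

step 1: normalize row 0 (÷4) = (1, 1, 5)
  row 1: subtract 1×row0 = (0, 3, 4)
step 2: normalize row 1 (÷3) = (0, 1, 6)
  row 0: subtract 1×row1 = (1, 0, 6)

pivot columns: 0, 1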